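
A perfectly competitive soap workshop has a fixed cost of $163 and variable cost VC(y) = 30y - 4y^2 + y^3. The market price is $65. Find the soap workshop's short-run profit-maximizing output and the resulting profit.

AVC = 30 - 4y + y^2 has its minimum $26 at y = 2; price $65 clears that bar, so the firm operates.
With MC = 30 - 8y + 3y^2, P = MC on the upward-sloping part at y* = 5.
TR = 65·5 = 325. TC = 163 + 175 = 338. Profit = 325 − 338 = -$13.
Shutting down would mean losing the fixed cost of $163, so operating at a loss of $13 is better by $150.

Profit = -$13 at y = 5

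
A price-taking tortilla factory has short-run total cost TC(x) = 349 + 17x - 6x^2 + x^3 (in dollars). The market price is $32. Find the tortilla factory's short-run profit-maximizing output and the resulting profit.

Profit = -$249 at x = 5

AVC = 17 - 6x + x^2; min AVC = $8 at x = 3. Since P = $32 ≥ min AVC, the firm produces.
MC = 17 - 12x + 3x^2. Setting P = MC and taking the root on the rising branch gives x* = 5.
TR = 32·5 = 160. TC = 349 + 60 = 409. Profit = 160 − 409 = -$249.
Shutting down would mean losing the fixed cost of $349, so operating at a loss of $249 is better by $100.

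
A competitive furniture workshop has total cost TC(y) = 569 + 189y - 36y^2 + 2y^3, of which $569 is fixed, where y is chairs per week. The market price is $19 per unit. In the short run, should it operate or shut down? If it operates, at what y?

From TC, MC = TC'(y) = 189 - 72y + 6y^2 and AVC = VC/y = 189 - 36y + 2y^2.
AVC hits its minimum where MC = AVC, at y = 9, giving min AVC = 189 - 36·9 + 2·9^2 = $27.
With P < min AVC ($19 < $27), every unit sold adds to the loss.
Shutting down limits the loss to fixed cost, $569.

Shut down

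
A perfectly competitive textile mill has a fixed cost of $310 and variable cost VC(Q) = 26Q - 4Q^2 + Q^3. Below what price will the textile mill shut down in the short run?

$22 per unit

Short-run supply begins at min AVC. From VC = 26Q - 4Q^2 + Q^3, AVC = 26 - 4Q + Q^2.
At the minimum of AVC, MC = AVC. MC = 26 - 8Q + 3Q^2; setting MC = AVC gives 2Q^2 - 4Q = 0, so Q = 2. min AVC = 22.
So the shutdown price is $22.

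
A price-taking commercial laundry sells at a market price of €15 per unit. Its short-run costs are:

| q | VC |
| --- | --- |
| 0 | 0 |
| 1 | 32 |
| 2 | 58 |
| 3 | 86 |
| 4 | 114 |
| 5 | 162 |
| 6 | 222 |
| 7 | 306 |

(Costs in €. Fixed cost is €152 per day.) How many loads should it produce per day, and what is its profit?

Profit at each row (π = 15q − TC): q=0: -152; q=1: -169; q=2: -180; q=3: -193; q=4: -206; q=5: -239; q=6: -284; q=7: -353.
Profit is highest at q = 0. Equivalently, the lowest AVC in the table is 114/4 ≈ €28.50 at q = 4, and P = €15 falls below it — price never covers variable cost, so the firm shuts down and loses only its fixed cost.

q = 0 (shut down); profit = -€152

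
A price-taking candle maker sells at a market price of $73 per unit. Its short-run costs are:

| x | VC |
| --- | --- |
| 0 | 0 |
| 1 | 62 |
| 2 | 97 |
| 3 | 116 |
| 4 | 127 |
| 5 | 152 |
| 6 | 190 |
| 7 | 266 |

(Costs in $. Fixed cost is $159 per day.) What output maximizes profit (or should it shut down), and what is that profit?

x = 6; profit = $89

Profit at each row (π = 73x − TC): x=0: -159; x=1: -148; x=2: -110; x=3: -56; x=4: 6; x=5: 54; x=6: 89; x=7: 86.
Profit is maximized at x = 6. AVC there is 190/6 = $31.67 ≤ P, so producing beats shutting down (which would give -$159).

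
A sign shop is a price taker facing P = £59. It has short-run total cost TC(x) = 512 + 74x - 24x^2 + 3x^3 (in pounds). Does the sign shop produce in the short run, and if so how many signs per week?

Produce at x = 5

Strip out fixed cost: VC = 74x - 24x^2 + 3x^3. Then AVC = 74 - 24x + 3x^2 and MC = 74 - 48x + 9x^2.
AVC is minimized where dAVC/dx = -24 + 6x = 0, at x = 4; min AVC = 74 - 24·4 + 3·4^2 = £26.
Since P = £59 ≥ min AVC = £26, price covers variable cost and the firm should produce.
Set P = MC: 59 = 74 - 48x + 9x^2 → 15 - 48x + 9x^2 = 0. The roots are x = 1/3 and x = 5; the profit-maximizing output is on the rising part of MC, so x* = 5.
Check: AVC at x = 5 is £29 ≤ P, so revenue covers variable cost.
Profit = P·x − TC = 59·5 − 657 = -£362, a loss, but smaller than the £512 fixed cost the firm would lose by shutting down.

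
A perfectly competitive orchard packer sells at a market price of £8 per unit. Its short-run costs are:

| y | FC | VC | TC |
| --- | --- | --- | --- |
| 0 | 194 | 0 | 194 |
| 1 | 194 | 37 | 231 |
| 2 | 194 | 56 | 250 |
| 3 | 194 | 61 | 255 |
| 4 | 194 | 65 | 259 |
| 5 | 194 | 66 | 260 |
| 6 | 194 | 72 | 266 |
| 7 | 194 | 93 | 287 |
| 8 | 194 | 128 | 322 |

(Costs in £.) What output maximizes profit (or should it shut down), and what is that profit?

Profit at each row (π = 8y − TC): y=0: -194; y=1: -223; y=2: -234; y=3: -231; y=4: -227; y=5: -220; y=6: -218; y=7: -231; y=8: -258.
Profit is highest at y = 0. Equivalently, the lowest AVC in the table is 72/6 ≈ £12 at y = 6, and P = £8 falls below it — price never covers variable cost, so the firm shuts down and loses only its fixed cost.

y = 0 (shut down); profit = -£194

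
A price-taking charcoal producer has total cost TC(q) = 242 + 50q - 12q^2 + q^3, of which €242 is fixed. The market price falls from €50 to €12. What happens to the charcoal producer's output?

Output falls from 8 to 0 (the firm shuts down)

MC = 50 - 24q + 3q^2; the shutdown threshold is min AVC = €14 (at q = 6).
At P = €50 ≥ min AVC, set P = MC on the rising branch: q = 8.
At P = €12 < min AVC = €14, price no longer covers variable cost at any output, so the firm shuts down: q = 0.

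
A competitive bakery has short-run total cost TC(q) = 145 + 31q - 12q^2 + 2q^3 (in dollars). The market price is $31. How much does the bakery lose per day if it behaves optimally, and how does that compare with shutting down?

Profit = -$81 at q = 4

AVC = 31 - 12q + 2q^2; min AVC = $13 at q = 3. Since P = $31 ≥ min AVC, the firm produces.
With MC = 31 - 24q + 6q^2, P = MC on the upward-sloping part at q* = 4.
TR = 31·4 = 124. TC = 145 + 60 = 205. Profit = 124 − 205 = -$81.
That loss of $81 beats the $145 the firm would lose by shutting down; producing recovers $64 of fixed cost.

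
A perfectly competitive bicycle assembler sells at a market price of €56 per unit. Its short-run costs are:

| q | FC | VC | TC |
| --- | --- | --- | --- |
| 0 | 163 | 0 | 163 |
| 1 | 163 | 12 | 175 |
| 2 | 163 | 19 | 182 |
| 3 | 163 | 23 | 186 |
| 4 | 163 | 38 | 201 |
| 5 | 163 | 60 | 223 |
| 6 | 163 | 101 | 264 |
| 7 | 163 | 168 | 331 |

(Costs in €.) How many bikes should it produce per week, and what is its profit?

Tabulate TR − TC: q=0: -163; q=1: -119; q=2: -70; q=3: -18; q=4: 23; q=5: 57; q=6: 72; q=7: 61.
Profit is maximized at q = 6. AVC there is 101/6 = €16.83 ≤ P, so producing beats shutting down (which would give -€163).

q = 6; profit = €72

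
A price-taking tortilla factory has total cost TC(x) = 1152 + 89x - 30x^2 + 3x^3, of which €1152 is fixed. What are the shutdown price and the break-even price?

Shutdown price = €14; break-even price = €185

Shutdown price = min AVC. AVC = 89 - 30x + 3x^2, with vertex at x = 5 and minimum €14.
ATC = 1152/x + 89 - 30x + 3x^2. Setting dATC/dx = −1152/x^2 − 30 + 6x = 0 gives x = 8 (since 6·8^3 − 30·8^2 = 1152).
min ATC = 1152/8 + 89 − 30·8 + 3·8^2 = €185. That is the break-even price.
For €14 ≤ P < €185 the firm produces at a loss; below €14 it shuts down.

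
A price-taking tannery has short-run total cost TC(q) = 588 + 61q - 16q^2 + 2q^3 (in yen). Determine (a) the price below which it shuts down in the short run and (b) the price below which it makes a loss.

Shutdown price = ¥29; break-even price = ¥131

Shutdown price = min AVC. AVC = 61 - 16q + 2q^2, with vertex at q = 4 and minimum ¥29.
ATC = 588/q + 61 - 16q + 2q^2. Setting dATC/dq = −588/q^2 − 16 + 4q = 0 gives q = 7 (since 4·7^3 − 16·7^2 = 588).
min ATC = 588/7 + 61 − 16·7 + 2·7^2 = ¥131. That is the break-even price.
Between these two prices the firm operates at a loss; above ¥131 it earns a profit.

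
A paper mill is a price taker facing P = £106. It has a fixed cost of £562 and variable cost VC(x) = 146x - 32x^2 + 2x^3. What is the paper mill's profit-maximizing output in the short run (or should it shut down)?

Strip out fixed cost: VC = 146x - 32x^2 + 2x^3. Then AVC = 146 - 32x + 2x^2 and MC = 146 - 64x + 6x^2.
AVC hits its minimum where MC = AVC, at x = 8, giving min AVC = 146 - 32·8 + 2·8^2 = £18.
P = £106 exceeds min AVC = £18, so the firm stays open.
Solving P = MC: 40 - 64x + 6x^2 = 0 ⇒ x = 2/3 or 10. On the upward-sloping branch, x* = 10.
Check: AVC at x = 10 is £26 ≤ P, so revenue covers variable cost.
Profit = P·x − TC = 106·10 − 822 = £238.

Produce at x = 10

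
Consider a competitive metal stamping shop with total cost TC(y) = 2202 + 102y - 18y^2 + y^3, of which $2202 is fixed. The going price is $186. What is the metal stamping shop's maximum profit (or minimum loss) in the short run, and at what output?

AVC = 102 - 18y + y^2 has its minimum $21 at y = 9; price $186 clears that bar, so the firm operates.
With MC = 102 - 36y + 3y^2, P = MC on the upward-sloping part at y* = 14.
TR = 186·14 = 2604. TC = 2202 + 644 = 2846. Profit = 2604 − 2846 = -$242.
By producing, the firm covers all variable cost plus $1960 of fixed cost; shutting down would lose the full $2202.

Profit = -$242 at y = 14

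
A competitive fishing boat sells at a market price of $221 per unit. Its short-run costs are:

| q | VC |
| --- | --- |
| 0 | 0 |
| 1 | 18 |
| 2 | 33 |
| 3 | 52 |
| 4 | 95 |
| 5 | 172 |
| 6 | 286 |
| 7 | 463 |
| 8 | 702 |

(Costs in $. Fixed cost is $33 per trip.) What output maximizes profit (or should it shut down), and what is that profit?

q = 7; profit = $1051

Tabulate TR − TC: q=0: -33; q=1: 170; q=2: 376; q=3: 578; q=4: 756; q=5: 900; q=6: 1007; q=7: 1051; q=8: 1033.
Profit is maximized at q = 7. AVC there is 463/7 = $66.14 ≤ P, so producing beats shutting down (which would give -$33).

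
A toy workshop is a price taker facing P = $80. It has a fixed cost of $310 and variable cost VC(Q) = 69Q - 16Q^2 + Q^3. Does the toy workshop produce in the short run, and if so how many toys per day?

Produce at Q = 11

Variable cost is VC = 69Q - 16Q^2 + Q^3, so AVC = VC/Q = 69 - 16Q + Q^2 and MC = dTC/dQ = 69 - 32Q + 3Q^2.
AVC hits its minimum where MC = AVC, at Q = 8, giving min AVC = 69 - 16·8 + 8^2 = $5.
Since P = $80 ≥ min AVC = $5, price covers variable cost and the firm should produce.
Set P = MC: 80 = 69 - 32Q + 3Q^2 → -11 - 32Q + 3Q^2 = 0. The roots are Q = -1/3 and Q = 11; the profit-maximizing output is on the rising part of MC, so Q* = 11.
Check: AVC at Q = 11 is $14 ≤ P, so revenue covers variable cost.
Profit = P·Q − TC = 80·11 − 464 = $416.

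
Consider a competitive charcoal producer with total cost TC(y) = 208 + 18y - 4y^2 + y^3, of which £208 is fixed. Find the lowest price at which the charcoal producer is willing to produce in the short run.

Short-run supply begins at min AVC. From VC = 18y - 4y^2 + y^3, AVC = 18 - 4y + y^2.
At the minimum of AVC, MC = AVC. MC = 18 - 8y + 3y^2; setting MC = AVC gives 2y^2 - 4y = 0, so y = 2. min AVC = 14.
For P < £14 the firm produces nothing.

£14 per unit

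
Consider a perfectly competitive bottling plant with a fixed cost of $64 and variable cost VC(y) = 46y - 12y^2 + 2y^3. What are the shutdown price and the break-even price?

Shutdown price = $28; break-even price = $46

Shutdown price = min AVC. AVC = 46 - 12y + 2y^2, with vertex at y = 3 and minimum $28.
ATC = 64/y + 46 - 12y + 2y^2. Setting dATC/dy = −64/y^2 − 12 + 4y = 0 gives y = 4 (since 4·4^3 − 12·4^2 = 64).
min ATC = 64/4 + 46 − 12·4 + 2·4^2 = $46. That is the break-even price.
Between these two prices the firm operates at a loss; above $46 it earns a profit.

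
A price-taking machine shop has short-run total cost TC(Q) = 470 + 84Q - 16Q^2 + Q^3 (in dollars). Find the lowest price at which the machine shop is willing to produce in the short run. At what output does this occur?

$20 per unit, at Q = 8

The firm shuts down when price falls below the minimum of average variable cost. AVC = VC/Q = 84 - 16Q + Q^2.
At the minimum of AVC, MC = AVC. MC = 84 - 32Q + 3Q^2; setting MC = AVC gives 2Q^2 - 16Q = 0, so Q = 8. min AVC = 20.
The firm shuts down for any P below $20.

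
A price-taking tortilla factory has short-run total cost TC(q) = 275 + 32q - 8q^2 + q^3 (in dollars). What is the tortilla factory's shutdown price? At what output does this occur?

$16 per unit, at q = 4

Short-run supply begins at min AVC. From VC = 32q - 8q^2 + q^3, AVC = 32 - 8q + q^2.
At the minimum of AVC, MC = AVC. MC = 32 - 16q + 3q^2; setting MC = AVC gives 2q^2 - 8q = 0, so q = 4. min AVC = 16.
So the shutdown price is $16.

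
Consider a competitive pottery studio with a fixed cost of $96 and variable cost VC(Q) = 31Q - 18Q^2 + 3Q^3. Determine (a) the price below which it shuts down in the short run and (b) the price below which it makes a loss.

Shutdown price = $4; break-even price = $31

Shutdown price = min AVC. AVC = 31 - 18Q + 3Q^2, with vertex at Q = 3 and minimum $4.
ATC = 96/Q + 31 - 18Q + 3Q^2. Setting dATC/dQ = −96/Q^2 − 18 + 6Q = 0 gives Q = 4 (since 6·4^3 − 18·4^2 = 96).
min ATC = 96/4 + 31 − 18·4 + 3·4^2 = $31. That is the break-even price.
Between these two prices the firm operates at a loss; above $31 it earns a profit.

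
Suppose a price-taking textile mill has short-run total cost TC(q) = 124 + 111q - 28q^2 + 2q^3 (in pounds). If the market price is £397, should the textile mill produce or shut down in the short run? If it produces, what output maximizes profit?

From TC, MC = TC'(q) = 111 - 56q + 6q^2 and AVC = VC/q = 111 - 28q + 2q^2.
AVC hits its minimum where MC = AVC, at q = 7, giving min AVC = 111 - 28·7 + 2·7^2 = £13.
Since P = £397 ≥ min AVC = £13, price covers variable cost and the firm should produce.
Solving P = MC: -286 - 56q + 6q^2 = 0 ⇒ q = -11/3 or 13. On the upward-sloping branch, q* = 13.
Check: AVC at q = 13 is £85 ≤ P, so revenue covers variable cost.
Profit = P·q − TC = 397·13 − 1229 = £3932.

Produce at q = 13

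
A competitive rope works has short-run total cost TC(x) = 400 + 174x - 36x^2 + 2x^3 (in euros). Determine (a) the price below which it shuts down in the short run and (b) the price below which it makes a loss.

AVC = 174 - 36x + 2x^2; minimized at x = 9, giving min AVC = €12. That is the shutdown price.
ATC = 400/x + 174 - 36x + 2x^2. Setting dATC/dx = −400/x^2 − 36 + 4x = 0 gives x = 10 (since 4·10^3 − 36·10^2 = 400).
min ATC = 400/10 + 174 − 36·10 + 2·10^2 = €54. That is the break-even price.
Between these two prices the firm operates at a loss; above €54 it earns a profit.

Shutdown price = €12; break-even price = €54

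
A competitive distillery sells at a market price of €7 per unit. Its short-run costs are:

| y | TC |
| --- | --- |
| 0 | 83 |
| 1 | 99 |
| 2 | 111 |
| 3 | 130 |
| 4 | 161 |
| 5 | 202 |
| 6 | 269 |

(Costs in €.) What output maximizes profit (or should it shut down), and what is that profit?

y = 0 (shut down); profit = -€83

Compute π = P·y − TC at each output: y=0: -83; y=1: -92; y=2: -97; y=3: -109; y=4: -133; y=5: -167; y=6: -227.
Profit is highest at y = 0. Equivalently, the lowest AVC in the table is 28/2 ≈ €14 at y = 2, and P = €7 falls below it — price never covers variable cost, so the firm shuts down and loses only its fixed cost.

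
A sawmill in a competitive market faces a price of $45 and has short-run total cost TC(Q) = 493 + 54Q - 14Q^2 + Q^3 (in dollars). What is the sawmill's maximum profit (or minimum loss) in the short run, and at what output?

Profit = -$169 at Q = 9

AVC = 54 - 14Q + Q^2 has its minimum $5 at Q = 7; price $45 clears that bar, so the firm operates.
MC = 54 - 28Q + 3Q^2. Setting P = MC and taking the root on the rising branch gives Q* = 9.
TR = 45·9 = 405. TC = 493 + 81 = 574. Profit = 405 − 574 = -$169.
Shutting down would mean losing the fixed cost of $493, so operating at a loss of $169 is better by $324.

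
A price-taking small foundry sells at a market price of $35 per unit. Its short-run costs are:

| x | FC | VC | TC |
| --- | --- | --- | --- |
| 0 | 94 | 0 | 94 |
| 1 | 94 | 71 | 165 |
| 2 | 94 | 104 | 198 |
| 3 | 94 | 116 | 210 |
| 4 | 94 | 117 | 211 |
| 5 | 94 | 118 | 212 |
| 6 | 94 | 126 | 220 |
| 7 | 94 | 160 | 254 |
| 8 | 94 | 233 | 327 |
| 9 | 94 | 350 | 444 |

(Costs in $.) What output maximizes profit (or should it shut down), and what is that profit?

Profit at each row (π = 35x − TC): x=0: -94; x=1: -130; x=2: -128; x=3: -105; x=4: -71; x=5: -37; x=6: -10; x=7: -9; x=8: -47; x=9: -129.
Profit is maximized at x = 7. AVC there is 160/7 = $22.86 ≤ P, so producing beats shutting down (which would give -$94).

x = 7; profit = -$9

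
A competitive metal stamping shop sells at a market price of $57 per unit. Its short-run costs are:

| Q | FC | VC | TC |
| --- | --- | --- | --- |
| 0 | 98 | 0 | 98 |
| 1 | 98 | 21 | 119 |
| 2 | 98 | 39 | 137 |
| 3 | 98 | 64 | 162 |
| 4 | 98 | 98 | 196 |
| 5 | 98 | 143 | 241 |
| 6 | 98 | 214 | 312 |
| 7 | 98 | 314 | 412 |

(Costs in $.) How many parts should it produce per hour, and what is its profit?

Compute π = P·Q − TC at each output: Q=0: -98; Q=1: -62; Q=2: -23; Q=3: 9; Q=4: 32; Q=5: 44; Q=6: 30; Q=7: -13.
Profit is maximized at Q = 5. AVC there is 143/5 = $28.60 ≤ P, so producing beats shutting down (which would give -$98).

Q = 5; profit = $44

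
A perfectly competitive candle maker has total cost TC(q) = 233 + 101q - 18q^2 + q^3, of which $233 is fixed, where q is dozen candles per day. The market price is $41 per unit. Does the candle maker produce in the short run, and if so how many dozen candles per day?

Produce at q = 10

From TC, MC = TC'(q) = 101 - 36q + 3q^2 and AVC = VC/q = 101 - 18q + q^2.
AVC is minimized where dAVC/dq = -18 + 2q = 0, at q = 9; min AVC = 101 - 18·9 + 9^2 = $20.
Because $41 ≥ $20, revenue can cover variable cost; the firm operates.
P = MC gives 60 - 36q + 3q^2 = 0, with roots 2 and 10. Take the larger (rising MC): q* = 10.
Check: AVC at q = 10 is $21 ≤ P, so revenue covers variable cost.
Profit = P·q − TC = 41·10 − 443 = -$33, a loss, but smaller than the $233 fixed cost the firm would lose by shutting down.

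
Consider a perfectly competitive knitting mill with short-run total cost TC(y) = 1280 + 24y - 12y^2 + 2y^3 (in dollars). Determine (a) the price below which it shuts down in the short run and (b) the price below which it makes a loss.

Shutdown price = min AVC. AVC = 24 - 12y + 2y^2, with vertex at y = 3 and minimum $6.
ATC = 1280/y + 24 - 12y + 2y^2. Setting dATC/dy = −1280/y^2 − 12 + 4y = 0 gives y = 8 (since 4·8^3 − 12·8^2 = 1280).
min ATC = 1280/8 + 24 − 12·8 + 2·8^2 = $216. That is the break-even price.
For $6 ≤ P < $216 the firm produces at a loss; below $6 it shuts down.

Shutdown price = $6; break-even price = $216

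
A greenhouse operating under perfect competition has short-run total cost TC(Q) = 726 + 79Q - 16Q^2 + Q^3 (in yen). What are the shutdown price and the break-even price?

Shutdown price = min AVC. AVC = 79 - 16Q + Q^2, with vertex at Q = 8 and minimum ¥15.
ATC = 726/Q + 79 - 16Q + Q^2. Setting dATC/dQ = −726/Q^2 − 16 + 2Q = 0 gives Q = 11 (since 2·11^3 − 16·11^2 = 726).
min ATC = 726/11 + 79 − 16·11 + 11^2 = ¥90. That is the break-even price.
Between these two prices the firm operates at a loss; above ¥90 it earns a profit.

Shutdown price = ¥15; break-even price = ¥90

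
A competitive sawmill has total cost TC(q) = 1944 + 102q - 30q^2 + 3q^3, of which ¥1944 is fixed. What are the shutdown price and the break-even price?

Shutdown price = ¥27; break-even price = ¥291

Shutdown price = min AVC. AVC = 102 - 30q + 3q^2, with vertex at q = 5 and minimum ¥27.
ATC = 1944/q + 102 - 30q + 3q^2. Setting dATC/dq = −1944/q^2 − 30 + 6q = 0 gives q = 9 (since 6·9^3 − 30·9^2 = 1944).
min ATC = 1944/9 + 102 − 30·9 + 3·9^2 = ¥291. That is the break-even price.
For ¥27 ≤ P < ¥291 the firm produces at a loss; below ¥27 it shuts down.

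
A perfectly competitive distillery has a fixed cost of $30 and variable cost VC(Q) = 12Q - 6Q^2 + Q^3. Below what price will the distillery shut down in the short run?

$3 per unit

The shutdown price is the minimum of AVC. VC = 12Q - 6Q^2 + Q^3, so AVC = 12 - 6Q + Q^2.
At the minimum of AVC, MC = AVC. MC = 12 - 12Q + 3Q^2; setting MC = AVC gives 2Q^2 - 6Q = 0, so Q = 3. min AVC = 3.
The firm shuts down for any P below $3.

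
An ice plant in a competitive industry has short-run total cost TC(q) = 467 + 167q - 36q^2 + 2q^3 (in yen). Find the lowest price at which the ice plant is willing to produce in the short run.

¥5 per unit

The firm shuts down when price falls below the minimum of average variable cost. AVC = VC/q = 167 - 36q + 2q^2.
At the minimum of AVC, MC = AVC. MC = 167 - 72q + 6q^2; setting MC = AVC gives 4q^2 - 36q = 0, so q = 9. min AVC = 5.
For P < ¥5 the firm produces nothing.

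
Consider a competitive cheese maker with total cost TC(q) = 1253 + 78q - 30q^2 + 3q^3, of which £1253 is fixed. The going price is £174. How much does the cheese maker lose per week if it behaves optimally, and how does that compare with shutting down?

AVC = 78 - 30q + 3q^2; min AVC = £3 at q = 5. Since P = £174 ≥ min AVC, the firm produces.
MC = 78 - 60q + 9q^2. Setting P = MC and taking the root on the rising branch gives q* = 8.
TR = 174·8 = 1392. TC = 1253 + 240 = 1493. Profit = 1392 − 1493 = -£101.
Shutting down would mean losing the fixed cost of £1253, so operating at a loss of £101 is better by £1152.

Profit = -£101 at q = 8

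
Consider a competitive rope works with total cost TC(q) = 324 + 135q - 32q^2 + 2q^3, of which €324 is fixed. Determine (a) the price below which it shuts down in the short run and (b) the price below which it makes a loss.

Shutdown price = €7; break-even price = €45

AVC = 135 - 32q + 2q^2; minimized at q = 8, giving min AVC = €7. That is the shutdown price.
ATC = 324/q + 135 - 32q + 2q^2. Setting dATC/dq = −324/q^2 − 32 + 4q = 0 gives q = 9 (since 4·9^3 − 32·9^2 = 324).
min ATC = 324/9 + 135 − 32·9 + 2·9^2 = €45. That is the break-even price.
Between these two prices the firm operates at a loss; above €45 it earns a profit.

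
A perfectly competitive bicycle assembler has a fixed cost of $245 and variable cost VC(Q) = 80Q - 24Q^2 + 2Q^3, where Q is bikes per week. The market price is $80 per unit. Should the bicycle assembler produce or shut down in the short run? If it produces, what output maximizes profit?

Strip out fixed cost: VC = 80Q - 24Q^2 + 2Q^3. Then AVC = 80 - 24Q + 2Q^2 and MC = 80 - 48Q + 6Q^2.
AVC hits its minimum where MC = AVC, at Q = 6, giving min AVC = 80 - 24·6 + 2·6^2 = $8.
Since P = $80 ≥ min AVC = $8, price covers variable cost and the firm should produce.
Set P = MC: 80 = 80 - 48Q + 6Q^2 → -48Q + 6Q^2 = 0. The roots are Q = 0 and Q = 8; the profit-maximizing output is on the rising part of MC, so Q* = 8.
Check: AVC at Q = 8 is $16 ≤ P, so revenue covers variable cost.
Profit = P·Q − TC = 80·8 − 373 = $267.

Produce at Q = 8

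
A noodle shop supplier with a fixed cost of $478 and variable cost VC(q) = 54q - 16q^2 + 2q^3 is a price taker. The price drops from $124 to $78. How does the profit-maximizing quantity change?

Output falls from 7 to 6

MC = 54 - 32q + 6q^2; the shutdown threshold is min AVC = $22 (at q = 4).
At P = $124 ≥ min AVC, set P = MC on the rising branch: q = 7.
At P = $78 ≥ min AVC, set P = MC: q = 6. The firm stays open but cuts output.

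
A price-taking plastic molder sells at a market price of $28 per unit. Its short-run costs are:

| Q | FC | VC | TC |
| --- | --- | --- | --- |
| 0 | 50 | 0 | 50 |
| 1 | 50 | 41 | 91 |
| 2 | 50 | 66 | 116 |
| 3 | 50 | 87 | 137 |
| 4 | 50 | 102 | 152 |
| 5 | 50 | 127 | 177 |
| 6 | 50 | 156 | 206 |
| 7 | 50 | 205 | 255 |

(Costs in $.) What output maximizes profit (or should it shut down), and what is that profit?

Q = 5; profit = -$37

Tabulate TR − TC: Q=0: -50; Q=1: -63; Q=2: -60; Q=3: -53; Q=4: -40; Q=5: -37; Q=6: -38; Q=7: -59.
Profit is maximized at Q = 5. AVC there is 127/5 = $25.40 ≤ P, so producing beats shutting down (which would give -$50).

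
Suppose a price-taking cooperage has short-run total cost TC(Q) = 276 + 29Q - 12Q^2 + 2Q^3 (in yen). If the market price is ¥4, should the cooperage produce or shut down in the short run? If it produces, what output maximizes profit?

Shut down

Variable cost is VC = 29Q - 12Q^2 + 2Q^3, so AVC = VC/Q = 29 - 12Q + 2Q^2 and MC = dTC/dQ = 29 - 24Q + 6Q^2.
AVC hits its minimum where MC = AVC, at Q = 3, giving min AVC = 29 - 12·3 + 2·3^2 = ¥11.
With P < min AVC (¥4 < ¥11), every unit sold adds to the loss.
Shutting down limits the loss to fixed cost, ¥276.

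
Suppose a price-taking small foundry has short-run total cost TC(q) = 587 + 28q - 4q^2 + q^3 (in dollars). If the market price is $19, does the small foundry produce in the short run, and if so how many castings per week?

Variable cost is VC = 28q - 4q^2 + q^3, so AVC = VC/q = 28 - 4q + q^2 and MC = dTC/dq = 28 - 8q + 3q^2.
AVC is minimized where dAVC/dq = -4 + 2q = 0, at q = 2; min AVC = 28 - 4·2 + 2^2 = $24.
With P < min AVC ($19 < $24), every unit sold adds to the loss.
The firm minimizes its loss by shutting down and losing only its fixed cost of $587.

Shut down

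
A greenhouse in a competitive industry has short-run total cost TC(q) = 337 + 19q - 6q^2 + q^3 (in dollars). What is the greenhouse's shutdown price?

$10 per unit

The firm shuts down when price falls below the minimum of average variable cost. AVC = VC/q = 19 - 6q + q^2.
At the minimum of AVC, MC = AVC. MC = 19 - 12q + 3q^2; setting MC = AVC gives 2q^2 - 6q = 0, so q = 3. min AVC = 10.
So the shutdown price is $10.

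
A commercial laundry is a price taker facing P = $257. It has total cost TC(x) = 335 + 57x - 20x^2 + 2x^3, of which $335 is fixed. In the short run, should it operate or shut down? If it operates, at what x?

Variable cost is VC = 57x - 20x^2 + 2x^3, so AVC = VC/x = 57 - 20x + 2x^2 and MC = dTC/dx = 57 - 40x + 6x^2.
AVC hits its minimum where MC = AVC, at x = 5, giving min AVC = 57 - 20·5 + 2·5^2 = $7.
Since P = $257 ≥ min AVC = $7, price covers variable cost and the firm should produce.
Solving P = MC: -200 - 40x + 6x^2 = 0 ⇒ x = -10/3 or 10. On the upward-sloping branch, x* = 10.
Check: AVC at x = 10 is $57 ≤ P, so revenue covers variable cost.
Profit = P·x − TC = 257·10 − 905 = $1665.

Produce at x = 10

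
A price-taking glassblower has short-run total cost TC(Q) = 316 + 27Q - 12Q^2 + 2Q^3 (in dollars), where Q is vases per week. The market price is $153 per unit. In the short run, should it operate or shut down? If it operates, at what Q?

From TC, MC = TC'(Q) = 27 - 24Q + 6Q^2 and AVC = VC/Q = 27 - 12Q + 2Q^2.
The AVC parabola has its vertex at Q = 12/4 = 3, where AVC = 27 - 12·3 + 2·3^2 = $9.
P = $153 exceeds min AVC = $9, so the firm stays open.
Solving P = MC: -126 - 24Q + 6Q^2 = 0 ⇒ Q = -3 or 7. On the upward-sloping branch, Q* = 7.
Check: AVC at Q = 7 is $41 ≤ P, so revenue covers variable cost.
Profit = P·Q − TC = 153·7 − 603 = $468.

Produce at Q = 7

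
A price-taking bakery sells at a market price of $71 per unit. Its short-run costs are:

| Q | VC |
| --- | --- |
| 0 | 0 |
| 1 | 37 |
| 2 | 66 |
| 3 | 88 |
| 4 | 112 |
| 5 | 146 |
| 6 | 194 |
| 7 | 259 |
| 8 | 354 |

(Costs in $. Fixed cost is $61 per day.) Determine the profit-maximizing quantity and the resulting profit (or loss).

Q = 7; profit = $177

Compute π = P·Q − TC at each output: Q=0: -61; Q=1: -27; Q=2: 15; Q=3: 64; Q=4: 111; Q=5: 148; Q=6: 171; Q=7: 177; Q=8: 153.
Profit is maximized at Q = 7. AVC there is 259/7 = $37 ≤ P, so producing beats shutting down (which would give -$61).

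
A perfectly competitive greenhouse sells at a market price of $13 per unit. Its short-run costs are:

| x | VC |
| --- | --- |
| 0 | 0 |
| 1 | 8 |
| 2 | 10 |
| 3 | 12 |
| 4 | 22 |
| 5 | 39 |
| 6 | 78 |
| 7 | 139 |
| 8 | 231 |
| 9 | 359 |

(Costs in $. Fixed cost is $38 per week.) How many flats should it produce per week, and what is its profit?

Tabulate TR − TC: x=0: -38; x=1: -33; x=2: -22; x=3: -11; x=4: -8; x=5: -12; x=6: -38; x=7: -86; x=8: -165; x=9: -280.
Profit is maximized at x = 4. AVC there is 22/4 = $5.50 ≤ P, so producing beats shutting down (which would give -$38).

x = 4; profit = -$8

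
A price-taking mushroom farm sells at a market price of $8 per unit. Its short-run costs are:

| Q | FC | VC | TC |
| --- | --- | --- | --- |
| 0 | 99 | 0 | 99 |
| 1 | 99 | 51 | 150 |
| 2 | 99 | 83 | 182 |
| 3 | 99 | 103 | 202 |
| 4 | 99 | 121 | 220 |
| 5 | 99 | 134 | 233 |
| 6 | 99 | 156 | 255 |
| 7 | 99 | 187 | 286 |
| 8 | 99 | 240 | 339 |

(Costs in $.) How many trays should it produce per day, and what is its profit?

Profit at each row (π = 8Q − TC): Q=0: -99; Q=1: -142; Q=2: -166; Q=3: -178; Q=4: -188; Q=5: -193; Q=6: -207; Q=7: -230; Q=8: -275.
Profit is highest at Q = 0. Equivalently, the lowest AVC in the table is 156/6 ≈ $26 at Q = 6, and P = $8 falls below it — price never covers variable cost, so the firm shuts down and loses only its fixed cost.

Q = 0 (shut down); profit = -$99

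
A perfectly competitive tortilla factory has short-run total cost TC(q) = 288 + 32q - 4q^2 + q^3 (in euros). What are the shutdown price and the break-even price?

Shutdown price = €28; break-even price = €92

AVC = 32 - 4q + q^2; minimized at q = 2, giving min AVC = €28. That is the shutdown price.
ATC = 288/q + 32 - 4q + q^2. Setting dATC/dq = −288/q^2 − 4 + 2q = 0 gives q = 6 (since 2·6^3 − 4·6^2 = 288).
min ATC = 288/6 + 32 − 4·6 + 6^2 = €92. That is the break-even price.
For €28 ≤ P < €92 the firm produces at a loss; below €28 it shuts down.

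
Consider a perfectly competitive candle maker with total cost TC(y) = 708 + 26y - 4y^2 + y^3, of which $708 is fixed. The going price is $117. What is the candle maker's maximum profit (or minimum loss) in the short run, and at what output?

Profit = -$218 at y = 7

AVC = 26 - 4y + y^2 has its minimum $22 at y = 2; price $117 clears that bar, so the firm operates.
With MC = 26 - 8y + 3y^2, P = MC on the upward-sloping part at y* = 7.
TR = 117·7 = 819. TC = 708 + 329 = 1037. Profit = 819 − 1037 = -$218.
By producing, the firm covers all variable cost plus $490 of fixed cost; shutting down would lose the full $708.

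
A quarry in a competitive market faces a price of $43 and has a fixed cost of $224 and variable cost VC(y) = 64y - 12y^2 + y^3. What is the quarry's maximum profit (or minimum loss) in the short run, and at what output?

Profit = -$126 at y = 7

AVC = 64 - 12y + y^2; min AVC = $28 at y = 6. Since P = $43 ≥ min AVC, the firm produces.
MC = 64 - 24y + 3y^2. Setting P = MC and taking the root on the rising branch gives y* = 7.
TR = 43·7 = 301. TC = 224 + 203 = 427. Profit = 301 − 427 = -$126.
Shutting down would mean losing the fixed cost of $224, so operating at a loss of $126 is better by $98.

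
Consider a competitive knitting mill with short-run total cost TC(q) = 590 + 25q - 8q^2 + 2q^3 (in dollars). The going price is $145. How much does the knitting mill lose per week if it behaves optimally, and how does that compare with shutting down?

Profit = -$14 at q = 6

AVC = 25 - 8q + 2q^2; min AVC = $17 at q = 2. Since P = $145 ≥ min AVC, the firm produces.
MC = 25 - 16q + 6q^2. Setting P = MC and taking the root on the rising branch gives q* = 6.
TR = 145·6 = 870. TC = 590 + 294 = 884. Profit = 870 − 884 = -$14.
By producing, the firm covers all variable cost plus $576 of fixed cost; shutting down would lose the full $590.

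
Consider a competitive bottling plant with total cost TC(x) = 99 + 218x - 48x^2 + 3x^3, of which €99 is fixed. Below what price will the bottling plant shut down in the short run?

The shutdown price is the minimum of AVC. VC = 218x - 48x^2 + 3x^3, so AVC = 218 - 48x + 3x^2.
At the minimum of AVC, MC = AVC. MC = 218 - 96x + 9x^2; setting MC = AVC gives 6x^2 - 48x = 0, so x = 8. min AVC = 26.
The firm shuts down for any P below €26.

€26 per unit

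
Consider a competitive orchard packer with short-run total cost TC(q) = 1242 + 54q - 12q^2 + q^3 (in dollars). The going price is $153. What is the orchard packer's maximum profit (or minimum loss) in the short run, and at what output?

AVC = 54 - 12q + q^2 has its minimum $18 at q = 6; price $153 clears that bar, so the firm operates.
MC = 54 - 24q + 3q^2. Setting P = MC and taking the root on the rising branch gives q* = 11.
TR = 153·11 = 1683. TC = 1242 + 473 = 1715. Profit = 1683 − 1715 = -$32.
That loss of $32 beats the $1242 the firm would lose by shutting down; producing recovers $1210 of fixed cost.

Profit = -$32 at q = 11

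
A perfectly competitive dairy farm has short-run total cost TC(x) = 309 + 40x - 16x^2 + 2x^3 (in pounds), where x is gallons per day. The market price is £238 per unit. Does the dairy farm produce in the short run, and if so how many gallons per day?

Strip out fixed cost: VC = 40x - 16x^2 + 2x^3. Then AVC = 40 - 16x + 2x^2 and MC = 40 - 32x + 6x^2.
AVC hits its minimum where MC = AVC, at x = 4, giving min AVC = 40 - 16·4 + 2·4^2 = £8.
Since P = £238 ≥ min AVC = £8, price covers variable cost and the firm should produce.
Set P = MC: 238 = 40 - 32x + 6x^2 → -198 - 32x + 6x^2 = 0. The roots are x = -11/3 and x = 9; the profit-maximizing output is on the rising part of MC, so x* = 9.
Check: AVC at x = 9 is £58 ≤ P, so revenue covers variable cost.
Profit = P·x − TC = 238·9 − 831 = £1311.

Produce at x = 9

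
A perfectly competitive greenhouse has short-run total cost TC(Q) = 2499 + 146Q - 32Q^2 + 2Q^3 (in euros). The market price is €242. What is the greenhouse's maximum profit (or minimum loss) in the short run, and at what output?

AVC = 146 - 32Q + 2Q^2; min AVC = €18 at Q = 8. Since P = €242 ≥ min AVC, the firm produces.
MC = 146 - 64Q + 6Q^2. Setting P = MC and taking the root on the rising branch gives Q* = 12.
TR = 242·12 = 2904. TC = 2499 + 600 = 3099. Profit = 2904 − 3099 = -€195.
Shutting down would mean losing the fixed cost of €2499, so operating at a loss of €195 is better by €2304.

Profit = -€195 at Q = 12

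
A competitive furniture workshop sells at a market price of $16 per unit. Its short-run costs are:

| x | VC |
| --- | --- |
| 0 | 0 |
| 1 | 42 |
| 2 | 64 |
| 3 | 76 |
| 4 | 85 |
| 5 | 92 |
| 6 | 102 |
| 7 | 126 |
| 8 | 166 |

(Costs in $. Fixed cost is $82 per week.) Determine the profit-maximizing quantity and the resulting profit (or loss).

x = 0 (shut down); profit = -$82

Profit at each row (π = 16x − TC): x=0: -82; x=1: -108; x=2: -114; x=3: -110; x=4: -103; x=5: -94; x=6: -88; x=7: -96; x=8: -120.
Profit is highest at x = 0. Equivalently, the lowest AVC in the table is 102/6 ≈ $17 at x = 6, and P = $16 falls below it — price never covers variable cost, so the firm shuts down and loses only its fixed cost.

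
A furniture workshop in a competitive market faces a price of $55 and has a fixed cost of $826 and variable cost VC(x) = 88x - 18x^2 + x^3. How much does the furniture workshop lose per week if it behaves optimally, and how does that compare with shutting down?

Profit = -$342 at x = 11

AVC = 88 - 18x + x^2 has its minimum $7 at x = 9; price $55 clears that bar, so the firm operates.
MC = 88 - 36x + 3x^2. Setting P = MC and taking the root on the rising branch gives x* = 11.
TR = 55·11 = 605. TC = 826 + 121 = 947. Profit = 605 − 947 = -$342.
Shutting down would mean losing the fixed cost of $826, so operating at a loss of $342 is better by $484.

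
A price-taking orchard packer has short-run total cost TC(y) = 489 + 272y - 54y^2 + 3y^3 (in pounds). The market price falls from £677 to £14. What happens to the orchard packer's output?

AVC = 272 - 54y + 3y^2, minimized at y = 9 where min AVC = £29. MC = 272 - 108y + 9y^2.
At P = £677 ≥ min AVC, set P = MC on the rising branch: y = 15.
At P = £14 < min AVC = £29, price no longer covers variable cost at any output, so the firm shuts down: y = 0.

Output falls from 15 to 0 (the firm shuts down)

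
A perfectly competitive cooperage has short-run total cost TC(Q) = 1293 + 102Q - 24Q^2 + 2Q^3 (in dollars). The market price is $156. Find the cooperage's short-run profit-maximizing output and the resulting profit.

AVC = 102 - 24Q + 2Q^2; min AVC = $30 at Q = 6. Since P = $156 ≥ min AVC, the firm produces.
With MC = 102 - 48Q + 6Q^2, P = MC on the upward-sloping part at Q* = 9.
TR = 156·9 = 1404. TC = 1293 + 432 = 1725. Profit = 1404 − 1725 = -$321.
That loss of $321 beats the $1293 the firm would lose by shutting down; producing recovers $972 of fixed cost.

Profit = -$321 at Q = 9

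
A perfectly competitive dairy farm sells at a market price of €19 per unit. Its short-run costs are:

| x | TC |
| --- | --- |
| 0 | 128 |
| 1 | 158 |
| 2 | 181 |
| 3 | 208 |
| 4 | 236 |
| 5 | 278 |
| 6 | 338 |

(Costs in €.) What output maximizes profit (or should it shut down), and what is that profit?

x = 0 (shut down); profit = -€128

Profit at each row (π = 19x − TC): x=0: -128; x=1: -139; x=2: -143; x=3: -151; x=4: -160; x=5: -183; x=6: -224.
Profit is highest at x = 0. Equivalently, the lowest AVC in the table is 53/2 ≈ €26.50 at x = 2, and P = €19 falls below it — price never covers variable cost, so the firm shuts down and loses only its fixed cost.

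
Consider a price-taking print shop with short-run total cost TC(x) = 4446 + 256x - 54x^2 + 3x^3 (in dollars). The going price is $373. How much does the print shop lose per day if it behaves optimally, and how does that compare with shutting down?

Profit = -$390 at x = 13

AVC = 256 - 54x + 3x^2; min AVC = $13 at x = 9. Since P = $373 ≥ min AVC, the firm produces.
MC = 256 - 108x + 9x^2. Setting P = MC and taking the root on the rising branch gives x* = 13.
TR = 373·13 = 4849. TC = 4446 + 793 = 5239. Profit = 4849 − 5239 = -$390.
By producing, the firm covers all variable cost plus $4056 of fixed cost; shutting down would lose the full $4446.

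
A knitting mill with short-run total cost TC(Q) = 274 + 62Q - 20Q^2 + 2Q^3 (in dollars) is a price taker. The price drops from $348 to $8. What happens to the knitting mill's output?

Output falls from 11 to 0 (the firm shuts down)

AVC = 62 - 20Q + 2Q^2, minimized at Q = 5 where min AVC = $12. MC = 62 - 40Q + 6Q^2.
With P = $348 above the shutdown price, P = MC gives Q = 11.
At P = $8 < min AVC = $12, price no longer covers variable cost at any output, so the firm shuts down: Q = 0.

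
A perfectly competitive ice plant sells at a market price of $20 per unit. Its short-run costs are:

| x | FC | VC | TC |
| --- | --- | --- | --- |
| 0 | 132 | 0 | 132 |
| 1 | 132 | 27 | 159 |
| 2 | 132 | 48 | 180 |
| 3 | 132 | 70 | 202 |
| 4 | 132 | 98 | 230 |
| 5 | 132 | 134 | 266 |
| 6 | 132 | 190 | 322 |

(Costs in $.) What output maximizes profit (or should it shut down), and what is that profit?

x = 0 (shut down); profit = -$132

Profit at each row (π = 20x − TC): x=0: -132; x=1: -139; x=2: -140; x=3: -142; x=4: -150; x=5: -166; x=6: -202.
Profit is highest at x = 0. Equivalently, the lowest AVC in the table is 70/3 ≈ $23.33 at x = 3, and P = $20 falls below it — price never covers variable cost, so the firm shuts down and loses only its fixed cost.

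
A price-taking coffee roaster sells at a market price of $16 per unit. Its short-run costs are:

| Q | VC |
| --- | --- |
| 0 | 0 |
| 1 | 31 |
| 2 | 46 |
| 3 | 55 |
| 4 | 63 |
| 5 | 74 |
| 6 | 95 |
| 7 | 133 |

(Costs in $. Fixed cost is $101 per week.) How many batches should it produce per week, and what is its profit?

Q = 5; profit = -$95

Tabulate TR − TC: Q=0: -101; Q=1: -116; Q=2: -115; Q=3: -108; Q=4: -100; Q=5: -95; Q=6: -100; Q=7: -122.
Profit is maximized at Q = 5. AVC there is 74/5 = $14.80 ≤ P, so producing beats shutting down (which would give -$101).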